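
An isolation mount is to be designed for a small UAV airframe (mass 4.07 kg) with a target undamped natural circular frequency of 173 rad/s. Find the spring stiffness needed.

122000 N/m

k = m·ω_n² = 4.07 × 173.0² = 4.07 × 29930 = 121800 N/m.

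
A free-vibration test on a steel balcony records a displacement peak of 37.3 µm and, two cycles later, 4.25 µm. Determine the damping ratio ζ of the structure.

Logarithmic decrement δ = (1/n)·ln(x₀/x_n) = (1/2)·ln(37.3/4.25) = (1/2)·ln(8.776) = 1.086.
ζ = δ/√(4π² + δ²) = 1.086/√(39.48 + 1.18) = 1.086/6.376 = 0.1703.

0.170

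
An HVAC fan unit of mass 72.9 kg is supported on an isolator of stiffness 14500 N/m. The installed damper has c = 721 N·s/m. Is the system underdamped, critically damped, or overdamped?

c_c = 2√(k·m) = 2056 N·s/m; ζ = c/c_c = 721/2056 = 0.351.
Since ζ < 1 the system is underdamped.

underdamped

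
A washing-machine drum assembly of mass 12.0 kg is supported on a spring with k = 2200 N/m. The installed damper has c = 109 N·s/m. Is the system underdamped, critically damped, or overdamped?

c_c = 2√(k·m) = 325.0 N·s/m; ζ = c/c_c = 109/325.0 = 0.335.
Since ζ < 1 the system is underdamped.

underdamped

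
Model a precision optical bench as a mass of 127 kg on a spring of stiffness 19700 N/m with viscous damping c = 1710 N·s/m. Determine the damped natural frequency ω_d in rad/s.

ω_n = √(k/m) = √(19700/127) = 12.45 rad/s.
Critical damping c_c = 2√(k·m) = 2√(19700 × 127) = 3163 N·s/m, so ζ = c/c_c = 1710/3163 = 0.5405.
ω_d = ω_n√(1 − ζ²) = 12.45 × √(1 − 0.292) = 10.48 rad/s.

10.5 rad/s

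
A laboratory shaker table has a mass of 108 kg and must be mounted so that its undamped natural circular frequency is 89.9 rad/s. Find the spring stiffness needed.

873000 N/m

k = m·ω_n² = 108 × 89.90² = 108 × 8082 = 872900 N/m.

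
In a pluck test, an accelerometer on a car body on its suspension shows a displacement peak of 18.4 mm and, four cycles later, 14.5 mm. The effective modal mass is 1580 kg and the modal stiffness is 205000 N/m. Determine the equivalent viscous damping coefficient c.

341 N·s/m

Logarithmic decrement δ = (1/n)·ln(x₀/x_n) = (1/4)·ln(18.4/14.5) = (1/4)·ln(1.269) = 0.05955.
ζ = δ/√(4π² + δ²) = 0.05955/√(39.48 + 0.00355) = 0.05955/6.283 = 0.009477.
c = ζ · 2√(km) = 0.009477 × 2√(205000 × 1580) = 0.009477 × 35990 = 341.1 N·s/m.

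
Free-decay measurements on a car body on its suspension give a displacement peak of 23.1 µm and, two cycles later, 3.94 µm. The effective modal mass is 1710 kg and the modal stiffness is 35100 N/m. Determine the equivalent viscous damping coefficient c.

2160 N·s/m

Logarithmic decrement δ = (1/n)·ln(x₀/x_n) = (1/2)·ln(23.1/3.94) = (1/2)·ln(5.863) = 0.8843.
ζ = δ/√(4π² + δ²) = 0.8843/√(39.48 + 0.782) = 0.8843/6.345 = 0.1394.
c = ζ · 2√(km) = 0.1394 × 2√(35100 × 1710) = 0.1394 × 15490 = 2160 N·s/m.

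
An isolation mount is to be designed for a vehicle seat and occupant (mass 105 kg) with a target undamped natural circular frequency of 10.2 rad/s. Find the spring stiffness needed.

10900 N/m

k = m·ω_n² = 105 × 10.20² = 105 × 104.0 = 10920 N/m.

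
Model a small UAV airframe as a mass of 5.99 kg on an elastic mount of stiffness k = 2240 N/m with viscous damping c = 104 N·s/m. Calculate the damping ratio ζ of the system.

ω_n = √(k/m) = √(2240/5.99) = 19.34 rad/s.
Critical damping c_c = 2√(k·m) = 2√(2240 × 5.99) = 231.7 N·s/m, so ζ = c/c_c = 104/231.7 = 0.4489.

0.449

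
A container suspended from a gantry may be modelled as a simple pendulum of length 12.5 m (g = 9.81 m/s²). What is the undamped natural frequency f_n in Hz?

For a simple pendulum ω_n = √(g/L) = √(9.81/12.5) = √0.7848 = 0.8859 rad/s.
f_n = ω_n/(2π) = 0.8859/6.283 = 0.1410 Hz.

0.141 Hz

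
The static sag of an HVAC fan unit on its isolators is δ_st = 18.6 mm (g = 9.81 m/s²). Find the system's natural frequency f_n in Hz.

ω_n = √(g/δ_st) = √(9.81/0.0186) = √527.4 = 22.97 rad/s.
f_n = ω_n/(2π) = 22.97/6.283 = 3.655 Hz.

3.66 Hz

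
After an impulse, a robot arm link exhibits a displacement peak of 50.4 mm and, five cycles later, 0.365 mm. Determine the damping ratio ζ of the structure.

0.155

Logarithmic decrement δ = (1/n)·ln(x₀/x_n) = (1/5)·ln(50.4/0.365) = (1/5)·ln(138.1) = 0.9856.
ζ = δ/√(4π² + δ²) = 0.9856/√(39.48 + 0.971) = 0.9856/6.360 = 0.1550.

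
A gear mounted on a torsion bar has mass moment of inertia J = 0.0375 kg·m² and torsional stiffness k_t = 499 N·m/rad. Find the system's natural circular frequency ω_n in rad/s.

115 rad/s

ω_n = √(k_t/J) = √(499/0.0375) = √13310 = 115.4 rad/s.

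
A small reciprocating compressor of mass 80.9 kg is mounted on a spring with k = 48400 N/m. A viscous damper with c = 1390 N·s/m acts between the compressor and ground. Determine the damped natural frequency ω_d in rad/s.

22.9 rad/s

ω_n = √(k/m) = √(48400/80.9) = 24.46 rad/s.
Critical damping c_c = 2√(k·m) = 2√(48400 × 80.9) = 3958 N·s/m, so ζ = c/c_c = 1390/3958 = 0.3512.
ω_d = ω_n√(1 − ζ²) = 24.46 × √(1 − 0.123) = 22.90 rad/s.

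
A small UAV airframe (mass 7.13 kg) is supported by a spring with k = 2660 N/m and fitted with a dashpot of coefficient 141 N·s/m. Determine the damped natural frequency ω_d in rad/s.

16.6 rad/s

ω_n = √(k/m) = √(2660/7.13) = 19.32 rad/s.
Critical damping c_c = 2√(k·m) = 2√(2660 × 7.13) = 275.4 N·s/m, so ζ = c/c_c = 141/275.4 = 0.5119.
ω_d = ω_n√(1 − ζ²) = 19.32 × √(1 − 0.262) = 16.59 rad/s.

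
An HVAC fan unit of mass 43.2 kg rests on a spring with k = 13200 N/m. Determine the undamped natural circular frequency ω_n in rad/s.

17.5 rad/s

ω_n = √(k/m) = √(13200/43.2) = √305.6 = 17.48 rad/s.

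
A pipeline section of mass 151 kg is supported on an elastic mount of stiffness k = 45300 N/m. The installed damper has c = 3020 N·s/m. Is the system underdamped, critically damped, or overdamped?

underdamped

c_c = 2√(k·m) = 5231 N·s/m; ζ = c/c_c = 3020/5231 = 0.577.
Since ζ < 1 the system is underdamped.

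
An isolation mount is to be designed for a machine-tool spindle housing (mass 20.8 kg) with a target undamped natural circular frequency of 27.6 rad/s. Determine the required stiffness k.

15800 N/m

k = m·ω_n² = 20.8 × 27.60² = 20.8 × 761.8 = 15840 N/m.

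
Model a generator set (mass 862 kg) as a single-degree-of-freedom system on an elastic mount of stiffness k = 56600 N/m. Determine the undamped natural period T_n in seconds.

0.775 s

ω_n = √(k/m) = √(56600/862) = √65.66 = 8.103 rad/s.
T_n = 2π/ω_n = 6.283/8.103 = 0.7754 s.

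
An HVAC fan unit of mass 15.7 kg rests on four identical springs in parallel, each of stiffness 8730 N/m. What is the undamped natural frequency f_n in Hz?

Parallel springs add: k_eq = 4 × 8730 = 34920 N/m.
ω_n = √(k_eq/m) = √(34920/15.7) = √2224 = 47.16 rad/s.
f_n = ω_n/(2π) = 47.16/6.283 = 7.506 Hz.

7.51 Hz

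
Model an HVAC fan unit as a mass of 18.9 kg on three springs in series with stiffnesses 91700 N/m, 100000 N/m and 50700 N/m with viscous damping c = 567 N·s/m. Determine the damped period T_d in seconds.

0.191 s

Series springs: 1/k_eq = 1/91700 + 1/100000 + 1/50700 = 4.063×10^-5, so k_eq = 24610 N/m.
ω_n = √(k_eq/m) = √(24610/18.9) = 36.09 rad/s.
Critical damping c_c = 2√(k_eq·m) = 2√(24610 × 18.9) = 1364 N·s/m, so ζ = c/c_c = 567/1364 = 0.4157.
ω_d = ω_n√(1 − ζ²) = 36.09 × √(1 − 0.173) = 32.82 rad/s.
T_d = 2π/ω_d = 0.1914 s.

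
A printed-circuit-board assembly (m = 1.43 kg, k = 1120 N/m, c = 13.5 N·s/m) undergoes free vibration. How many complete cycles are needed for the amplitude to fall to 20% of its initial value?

ζ = c/(2√(km)) = 13.5/(2√(1120 × 1.43)) = 13.5/80.04 = 0.1687.
Logarithmic decrement δ = 2πζ/√(1 − ζ²) = 2π × 0.1687/√(1 − 0.0284) = 1.075.
x_n/x₀ = e^(−nδ) ≤ 0.2; take ln: n ≥ ln(1/0.2)/δ = 1.609/1.075 = 1.497.
So 2 complete cycles are required.

2 cycles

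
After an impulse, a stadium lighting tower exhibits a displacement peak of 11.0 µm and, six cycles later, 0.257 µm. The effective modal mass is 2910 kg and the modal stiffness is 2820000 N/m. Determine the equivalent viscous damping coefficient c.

Logarithmic decrement δ = (1/n)·ln(x₀/x_n) = (1/6)·ln(11.0/0.257) = (1/6)·ln(42.80) = 0.6261.
ζ = δ/√(4π² + δ²) = 0.6261/√(39.48 + 0.392) = 0.6261/6.314 = 0.09916.
c = ζ · 2√(km) = 0.09916 × 2√(2820000 × 2910) = 0.09916 × 181200 = 17960 N·s/m.

18000 N·s/m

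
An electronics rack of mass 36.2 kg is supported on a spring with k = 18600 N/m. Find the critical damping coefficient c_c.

c_c = 2√(k·m) = 2√(18600 × 36.2) = 2 × 820.6 = 1641 N·s/m.

1640 N·s/m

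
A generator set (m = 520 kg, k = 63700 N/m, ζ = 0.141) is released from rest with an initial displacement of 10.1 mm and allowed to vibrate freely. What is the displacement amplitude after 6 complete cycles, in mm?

Logarithmic decrement δ = 2πζ/√(1 − ζ²) = 2π × 0.1410/√(1 − 0.0199) = 0.8949.
After n cycles, x_n/x₀ = e^(−nδ), so x_6 = 10.1 × e^(−6 × 0.8949) = 10.1 × 0.004658 = 0.04704 mm.

0.0470 mm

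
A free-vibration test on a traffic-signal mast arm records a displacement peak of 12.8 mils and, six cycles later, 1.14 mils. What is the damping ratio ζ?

0.0640

Logarithmic decrement δ = (1/n)·ln(x₀/x_n) = (1/6)·ln(12.8/1.14) = (1/6)·ln(11.23) = 0.4031.
ζ = δ/√(4π² + δ²) = 0.4031/√(39.48 + 0.162) = 0.4031/6.296 = 0.06402.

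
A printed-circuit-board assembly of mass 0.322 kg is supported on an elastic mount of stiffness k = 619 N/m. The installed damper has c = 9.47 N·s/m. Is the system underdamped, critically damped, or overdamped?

underdamped

c_c = 2√(k·m) = 28.24 N·s/m; ζ = c/c_c = 9.47/28.24 = 0.335.
Since ζ < 1 the system is underdamped.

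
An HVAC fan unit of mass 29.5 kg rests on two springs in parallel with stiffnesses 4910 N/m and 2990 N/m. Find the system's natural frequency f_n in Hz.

Parallel springs add: k_eq = 4910 + 2990 = 7900 N/m.
ω_n = √(k_eq/m) = √(7900/29.5) = √267.8 = 16.36 rad/s.
f_n = ω_n/(2π) = 16.36/6.283 = 2.604 Hz.

2.60 Hz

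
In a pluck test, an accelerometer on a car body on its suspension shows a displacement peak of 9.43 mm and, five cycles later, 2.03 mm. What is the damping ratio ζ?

0.0488

Logarithmic decrement δ = (1/n)·ln(x₀/x_n) = (1/5)·ln(9.43/2.03) = (1/5)·ln(4.645) = 0.3072.
ζ = δ/√(4π² + δ²) = 0.3072/√(39.48 + 0.0944) = 0.3072/6.291 = 0.04883.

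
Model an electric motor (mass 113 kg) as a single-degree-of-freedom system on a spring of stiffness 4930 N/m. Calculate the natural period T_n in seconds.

0.951 s

ω_n = √(k/m) = √(4930/113) = √43.63 = 6.605 rad/s.
T_n = 2π/ω_n = 6.283/6.605 = 0.9513 s.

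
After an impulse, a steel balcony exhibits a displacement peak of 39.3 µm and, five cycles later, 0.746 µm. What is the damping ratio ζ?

0.125

Logarithmic decrement δ = (1/n)·ln(x₀/x_n) = (1/5)·ln(39.3/0.746) = (1/5)·ln(52.68) = 0.7929.
ζ = δ/√(4π² + δ²) = 0.7929/√(39.48 + 0.629) = 0.7929/6.333 = 0.1252.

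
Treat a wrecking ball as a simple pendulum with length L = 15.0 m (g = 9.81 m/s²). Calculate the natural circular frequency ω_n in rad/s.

For a simple pendulum ω_n = √(g/L) = √(9.81/15.0) = √0.6540 = 0.8087 rad/s.

0.809 rad/s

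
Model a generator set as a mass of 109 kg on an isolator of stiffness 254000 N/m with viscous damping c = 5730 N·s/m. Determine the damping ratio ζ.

ω_n = √(k/m) = √(254000/109) = 48.27 rad/s.
Critical damping c_c = 2√(k·m) = 2√(254000 × 109) = 10520 N·s/m, so ζ = c/c_c = 5730/10520 = 0.5445.

0.544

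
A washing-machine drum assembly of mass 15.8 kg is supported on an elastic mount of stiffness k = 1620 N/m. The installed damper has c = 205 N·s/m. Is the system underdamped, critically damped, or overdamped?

underdamped

c_c = 2√(k·m) = 320.0 N·s/m; ζ = c/c_c = 205/320.0 = 0.641.
Since ζ < 1 the system is underdamped.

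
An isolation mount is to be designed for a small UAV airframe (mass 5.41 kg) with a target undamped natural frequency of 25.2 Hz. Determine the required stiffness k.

136000 N/m

ω_n = 2πf_n = 2π × 25.2 = 158.3 rad/s.
k = m·ω_n² = 5.41 × 158.3² = 5.41 × 25070 = 135600 N/m.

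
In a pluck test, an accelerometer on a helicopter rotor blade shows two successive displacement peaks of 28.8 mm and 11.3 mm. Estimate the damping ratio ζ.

Logarithmic decrement δ = (1/n)·ln(x₀/x_n) = (1/1)·ln(28.8/11.3) = (1/1)·ln(2.549) = 0.9356.
ζ = δ/√(4π² + δ²) = 0.9356/√(39.48 + 0.875) = 0.9356/6.352 = 0.1473.

0.147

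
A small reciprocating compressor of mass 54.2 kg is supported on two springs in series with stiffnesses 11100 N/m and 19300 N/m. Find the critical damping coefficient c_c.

Series springs: 1/k_eq = 1/11100 + 1/19300 = 0.0001419, so k_eq = 7047 N/m.
c_c = 2√(k_eq·m) = 2√(7047 × 54.2) = 2 × 618.0 = 1236 N·s/m.

1240 N·s/m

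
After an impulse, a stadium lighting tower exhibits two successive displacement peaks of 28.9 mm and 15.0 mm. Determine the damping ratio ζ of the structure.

0.104

Logarithmic decrement δ = (1/n)·ln(x₀/x_n) = (1/1)·ln(28.9/15.0) = (1/1)·ln(1.927) = 0.6558.
ζ = δ/√(4π² + δ²) = 0.6558/√(39.48 + 0.430) = 0.6558/6.317 = 0.1038.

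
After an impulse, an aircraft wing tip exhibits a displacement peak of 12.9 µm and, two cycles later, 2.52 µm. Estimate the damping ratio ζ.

Logarithmic decrement δ = (1/n)·ln(x₀/x_n) = (1/2)·ln(12.9/2.52) = (1/2)·ln(5.119) = 0.8165.
ζ = δ/√(4π² + δ²) = 0.8165/√(39.48 + 0.667) = 0.8165/6.336 = 0.1289.

0.129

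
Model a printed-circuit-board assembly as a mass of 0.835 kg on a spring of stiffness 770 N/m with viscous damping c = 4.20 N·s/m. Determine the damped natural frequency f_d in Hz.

ω_n = √(k/m) = √(770.0/0.835) = 30.37 rad/s.
Critical damping c_c = 2√(k·m) = 2√(770.0 × 0.835) = 50.71 N·s/m, so ζ = c/c_c = 4.20/50.71 = 0.08282.
ω_d = ω_n√(1 − ζ²) = 30.37 × √(1 − 0.00686) = 30.26 rad/s.
f_d = ω_d/(2π) = 4.816 Hz.

4.82 Hz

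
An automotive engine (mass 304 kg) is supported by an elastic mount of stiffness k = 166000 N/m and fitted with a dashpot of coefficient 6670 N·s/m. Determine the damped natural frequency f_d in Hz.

ω_n = √(k/m) = √(166000/304) = 23.37 rad/s.
Critical damping c_c = 2√(k·m) = 2√(166000 × 304) = 14210 N·s/m, so ζ = c/c_c = 6670/14210 = 0.4695.
ω_d = ω_n√(1 − ζ²) = 23.37 × √(1 − 0.220) = 20.63 rad/s.
f_d = ω_d/(2π) = 3.284 Hz.

3.28 Hz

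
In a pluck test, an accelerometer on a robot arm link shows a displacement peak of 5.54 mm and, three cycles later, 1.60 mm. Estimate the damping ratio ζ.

0.0657

Logarithmic decrement δ = (1/n)·ln(x₀/x_n) = (1/3)·ln(5.54/1.60) = (1/3)·ln(3.462) = 0.4140.
ζ = δ/√(4π² + δ²) = 0.4140/√(39.48 + 0.171) = 0.4140/6.297 = 0.06575.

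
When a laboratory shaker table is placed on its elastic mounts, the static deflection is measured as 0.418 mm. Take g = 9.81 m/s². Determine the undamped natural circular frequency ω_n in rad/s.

153 rad/s

ω_n = √(g/δ_st) = √(9.81/0.000418) = √23470 = 153.2 rad/s.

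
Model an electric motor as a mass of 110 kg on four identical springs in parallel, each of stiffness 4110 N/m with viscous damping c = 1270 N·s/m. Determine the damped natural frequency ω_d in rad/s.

Parallel springs add: k_eq = 4 × 4110 = 16440 N/m.
ω_n = √(k_eq/m) = √(16440/110) = 12.23 rad/s.
Critical damping c_c = 2√(k_eq·m) = 2√(16440 × 110) = 2690 N·s/m, so ζ = c/c_c = 1270/2690 = 0.4722.
ω_d = ω_n√(1 − ζ²) = 12.23 × √(1 − 0.223) = 10.78 rad/s.

10.8 rad/s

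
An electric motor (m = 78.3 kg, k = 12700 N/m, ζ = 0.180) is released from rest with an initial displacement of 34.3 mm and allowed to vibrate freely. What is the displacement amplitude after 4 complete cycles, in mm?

0.345 mm

Logarithmic decrement δ = 2πζ/√(1 − ζ²) = 2π × 0.1800/√(1 − 0.0324) = 1.150.
After n cycles, x_n/x₀ = e^(−nδ), so x_4 = 34.3 × e^(−4 × 1.150) = 34.3 × 0.01006 = 0.3451 mm.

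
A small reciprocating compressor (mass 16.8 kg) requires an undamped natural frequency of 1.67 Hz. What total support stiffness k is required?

1850 N/m

ω_n = 2πf_n = 2π × 1.67 = 10.49 rad/s.
k = m·ω_n² = 16.8 × 10.49² = 16.8 × 110.1 = 1850 N/m.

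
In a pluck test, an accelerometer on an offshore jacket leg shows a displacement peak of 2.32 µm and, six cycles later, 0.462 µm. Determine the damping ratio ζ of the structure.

Logarithmic decrement δ = (1/n)·ln(x₀/x_n) = (1/6)·ln(2.32/0.462) = (1/6)·ln(5.022) = 0.2690.
ζ = δ/√(4π² + δ²) = 0.2690/√(39.48 + 0.0723) = 0.2690/6.289 = 0.04277.

0.0428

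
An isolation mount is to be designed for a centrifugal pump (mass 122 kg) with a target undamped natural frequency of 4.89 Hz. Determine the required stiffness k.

ω_n = 2πf_n = 2π × 4.89 = 30.72 rad/s.
k = m·ω_n² = 122 × 30.72² = 122 × 944.0 = 115200 N/m.

115000 N/m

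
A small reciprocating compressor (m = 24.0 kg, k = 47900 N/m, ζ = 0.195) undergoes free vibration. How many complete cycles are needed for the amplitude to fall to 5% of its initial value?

3 cycles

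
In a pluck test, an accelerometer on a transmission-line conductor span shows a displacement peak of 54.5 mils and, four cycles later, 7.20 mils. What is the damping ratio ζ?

Logarithmic decrement δ = (1/n)·ln(x₀/x_n) = (1/4)·ln(54.5/7.20) = (1/4)·ln(7.569) = 0.5060.
ζ = δ/√(4π² + δ²) = 0.5060/√(39.48 + 0.256) = 0.5060/6.304 = 0.08028.

0.0803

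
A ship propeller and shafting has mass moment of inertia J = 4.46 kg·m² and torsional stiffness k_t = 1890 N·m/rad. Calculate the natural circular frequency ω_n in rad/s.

ω_n = √(k_t/J) = √(1890/4.46) = √423.8 = 20.59 rad/s.

20.6 rad/s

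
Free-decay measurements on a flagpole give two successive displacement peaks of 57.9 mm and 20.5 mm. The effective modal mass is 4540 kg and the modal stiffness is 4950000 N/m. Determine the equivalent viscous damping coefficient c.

48900 N·s/m

Logarithmic decrement δ = (1/n)·ln(x₀/x_n) = (1/1)·ln(57.9/20.5) = (1/1)·ln(2.824) = 1.038.
ζ = δ/√(4π² + δ²) = 1.038/√(39.48 + 1.08) = 1.038/6.368 = 0.1630.
c = ζ · 2√(km) = 0.1630 × 2√(4950000 × 4540) = 0.1630 × 299800 = 48880 N·s/m.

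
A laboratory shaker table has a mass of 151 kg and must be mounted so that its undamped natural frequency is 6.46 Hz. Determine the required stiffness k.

249000 N/m

ω_n = 2πf_n = 2π × 6.46 = 40.59 rad/s.
k = m·ω_n² = 151 × 40.59² = 151 × 1647 = 248800 N/m.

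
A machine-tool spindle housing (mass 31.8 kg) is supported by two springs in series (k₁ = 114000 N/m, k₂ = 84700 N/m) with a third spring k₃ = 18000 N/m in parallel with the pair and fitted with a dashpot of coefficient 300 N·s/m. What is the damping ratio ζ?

Series pair: k_s = k₁k₂/(k₁+k₂) = (114000)(84700)/(114000 + 84700) = 48590 N/m. In parallel with k₃: k_eq = 48590 + 18000 = 66590 N/m.
ω_n = √(k_eq/m) = √(66590/31.8) = 45.76 rad/s.
Critical damping c_c = 2√(k_eq·m) = 2√(66590 × 31.8) = 2910 N·s/m, so ζ = c/c_c = 300/2910 = 0.1031.

0.103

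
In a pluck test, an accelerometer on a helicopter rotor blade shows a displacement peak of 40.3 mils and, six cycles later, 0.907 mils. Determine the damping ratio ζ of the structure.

Logarithmic decrement δ = (1/n)·ln(x₀/x_n) = (1/6)·ln(40.3/0.907) = (1/6)·ln(44.43) = 0.6323.
ζ = δ/√(4π² + δ²) = 0.6323/√(39.48 + 0.400) = 0.6323/6.315 = 0.1001.

0.100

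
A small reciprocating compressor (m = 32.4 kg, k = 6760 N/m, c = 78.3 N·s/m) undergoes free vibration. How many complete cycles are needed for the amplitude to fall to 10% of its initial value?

5 cycles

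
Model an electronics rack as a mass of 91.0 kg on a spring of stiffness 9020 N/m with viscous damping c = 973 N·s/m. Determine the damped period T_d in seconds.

0.748 s

ω_n = √(k/m) = √(9020/91.0) = 9.956 rad/s.
Critical damping c_c = 2√(k·m) = 2√(9020 × 91.0) = 1812 N·s/m, so ζ = c/c_c = 973/1812 = 0.5370.
ω_d = ω_n√(1 − ζ²) = 9.956 × √(1 − 0.288) = 8.399 rad/s.
T_d = 2π/ω_d = 0.7481 s.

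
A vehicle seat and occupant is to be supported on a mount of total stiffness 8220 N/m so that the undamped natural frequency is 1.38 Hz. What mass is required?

ω_n = 2πf_n = 2π × 1.38 = 8.671 rad/s.
m = k/ω_n² = 8220/8.671² = 8220/75.18 = 109.3 kg.

109 kg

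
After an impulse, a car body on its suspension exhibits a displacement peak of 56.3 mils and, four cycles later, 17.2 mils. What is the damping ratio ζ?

Logarithmic decrement δ = (1/n)·ln(x₀/x_n) = (1/4)·ln(56.3/17.2) = (1/4)·ln(3.273) = 0.2964.
ζ = δ/√(4π² + δ²) = 0.2964/√(39.48 + 0.0879) = 0.2964/6.290 = 0.04713.

0.0471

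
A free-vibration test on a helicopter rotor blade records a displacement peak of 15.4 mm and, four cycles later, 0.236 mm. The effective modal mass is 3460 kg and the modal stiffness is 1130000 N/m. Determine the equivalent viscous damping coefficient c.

20500 N·s/m

Logarithmic decrement δ = (1/n)·ln(x₀/x_n) = (1/4)·ln(15.4/0.236) = (1/4)·ln(65.25) = 1.045.
ζ = δ/√(4π² + δ²) = 1.045/√(39.48 + 1.09) = 1.045/6.369 = 0.1640.
c = ζ · 2√(km) = 0.1640 × 2√(1130000 × 3460) = 0.1640 × 125100 = 20510 N·s/m.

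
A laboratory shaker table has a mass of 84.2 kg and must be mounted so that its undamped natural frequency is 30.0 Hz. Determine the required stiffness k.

ω_n = 2πf_n = 2π × 30.0 = 188.5 rad/s.
k = m·ω_n² = 84.2 × 188.5² = 84.2 × 35530 = 2992000 N/m.

2990000 N/m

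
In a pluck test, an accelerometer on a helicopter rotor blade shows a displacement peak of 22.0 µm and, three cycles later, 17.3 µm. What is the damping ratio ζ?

Logarithmic decrement δ = (1/n)·ln(x₀/x_n) = (1/3)·ln(22.0/17.3) = (1/3)·ln(1.272) = 0.08011.
ζ = δ/√(4π² + δ²) = 0.08011/√(39.48 + 0.00642) = 0.08011/6.284 = 0.01275.

0.0127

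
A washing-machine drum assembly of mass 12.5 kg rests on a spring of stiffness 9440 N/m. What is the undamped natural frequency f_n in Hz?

ω_n = √(k/m) = √(9440/12.5) = √755.2 = 27.48 rad/s.
f_n = ω_n/(2π) = 27.48/6.283 = 4.374 Hz.

4.37 Hz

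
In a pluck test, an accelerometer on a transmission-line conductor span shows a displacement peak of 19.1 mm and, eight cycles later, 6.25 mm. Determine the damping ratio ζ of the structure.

0.0222

Logarithmic decrement δ = (1/n)·ln(x₀/x_n) = (1/8)·ln(19.1/6.25) = (1/8)·ln(3.056) = 0.1396.
ζ = δ/√(4π² + δ²) = 0.1396/√(39.48 + 0.0195) = 0.1396/6.285 = 0.02222.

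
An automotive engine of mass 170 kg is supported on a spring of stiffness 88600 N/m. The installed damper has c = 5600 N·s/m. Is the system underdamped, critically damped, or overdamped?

underdamped

c_c = 2√(k·m) = 7762 N·s/m; ζ = c/c_c = 5600/7762 = 0.721.
Since ζ < 1 the system is underdamped.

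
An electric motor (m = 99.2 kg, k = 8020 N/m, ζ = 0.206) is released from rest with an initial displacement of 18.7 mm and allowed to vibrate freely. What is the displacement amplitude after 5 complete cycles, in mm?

0.0251 mm

Logarithmic decrement δ = 2πζ/√(1 − ζ²) = 2π × 0.2060/√(1 − 0.0424) = 1.323.
After n cycles, x_n/x₀ = e^(−nδ), so x_5 = 18.7 × e^(−5 × 1.323) = 18.7 × 0.001342 = 0.02510 mm.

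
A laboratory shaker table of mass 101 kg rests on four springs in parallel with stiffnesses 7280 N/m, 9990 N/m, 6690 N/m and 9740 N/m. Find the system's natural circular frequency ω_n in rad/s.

18.3 rad/s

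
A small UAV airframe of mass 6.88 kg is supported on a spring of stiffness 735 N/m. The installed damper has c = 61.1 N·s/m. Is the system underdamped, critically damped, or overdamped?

underdamped

c_c = 2√(k·m) = 142.2 N·s/m; ζ = c/c_c = 61.1/142.2 = 0.430.
Since ζ < 1 the system is underdamped.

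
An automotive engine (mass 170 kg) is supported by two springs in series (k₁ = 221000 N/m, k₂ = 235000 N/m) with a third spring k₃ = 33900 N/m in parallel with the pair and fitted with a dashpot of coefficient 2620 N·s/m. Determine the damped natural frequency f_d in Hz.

4.53 Hz

Series pair: k_s = k₁k₂/(k₁+k₂) = (221000)(235000)/(221000 + 235000) = 113900 N/m. In parallel with k₃: k_eq = 113900 + 33900 = 147800 N/m.
ω_n = √(k_eq/m) = √(147800/170) = 29.49 rad/s.
Critical damping c_c = 2√(k_eq·m) = 2√(147800 × 170) = 10020 N·s/m, so ζ = c/c_c = 2620/10020 = 0.2613.
ω_d = ω_n√(1 − ζ²) = 29.49 × √(1 − 0.0683) = 28.46 rad/s.
f_d = ω_d/(2π) = 4.530 Hz.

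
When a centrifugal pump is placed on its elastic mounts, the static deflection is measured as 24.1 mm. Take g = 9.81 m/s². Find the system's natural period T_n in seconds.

0.311 s

ω_n = √(g/δ_st) = √(9.81/0.0241) = √407.1 = 20.18 rad/s.
T_n = 2π/ω_n = 6.283/20.18 = 0.3114 s.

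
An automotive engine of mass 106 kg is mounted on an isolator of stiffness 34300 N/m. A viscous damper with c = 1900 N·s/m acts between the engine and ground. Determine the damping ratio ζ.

0.498

ω_n = √(k/m) = √(34300/106) = 17.99 rad/s.
Critical damping c_c = 2√(k·m) = 2√(34300 × 106) = 3814 N·s/m, so ζ = c/c_c = 1900/3814 = 0.4982.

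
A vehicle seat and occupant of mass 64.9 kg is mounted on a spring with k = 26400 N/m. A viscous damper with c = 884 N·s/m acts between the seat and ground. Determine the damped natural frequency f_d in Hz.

3.02 Hz

ω_n = √(k/m) = √(26400/64.9) = 20.17 rad/s.
Critical damping c_c = 2√(k·m) = 2√(26400 × 64.9) = 2618 N·s/m, so ζ = c/c_c = 884/2618 = 0.3377.
ω_d = ω_n√(1 − ζ²) = 20.17 × √(1 − 0.114) = 18.98 rad/s.
f_d = ω_d/(2π) = 3.021 Hz.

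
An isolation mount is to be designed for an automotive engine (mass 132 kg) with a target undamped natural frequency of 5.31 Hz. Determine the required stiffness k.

ω_n = 2πf_n = 2π × 5.31 = 33.36 rad/s.
k = m·ω_n² = 132 × 33.36² = 132 × 1113 = 146900 N/m.

147000 N/m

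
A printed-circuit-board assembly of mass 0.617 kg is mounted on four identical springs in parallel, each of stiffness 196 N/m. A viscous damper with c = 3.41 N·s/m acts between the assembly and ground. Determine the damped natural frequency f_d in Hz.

5.66 Hz

Parallel springs add: k_eq = 4 × 196 = 784.0 N/m.
ω_n = √(k_eq/m) = √(784.0/0.617) = 35.65 rad/s.
Critical damping c_c = 2√(k_eq·m) = 2√(784.0 × 0.617) = 43.99 N·s/m, so ζ = c/c_c = 3.41/43.99 = 0.07752.
ω_d = ω_n√(1 − ζ²) = 35.65 × √(1 − 0.00601) = 35.54 rad/s.
f_d = ω_d/(2π) = 5.656 Hz.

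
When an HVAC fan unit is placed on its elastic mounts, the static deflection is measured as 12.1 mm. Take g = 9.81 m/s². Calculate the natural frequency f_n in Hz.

ω_n = √(g/δ_st) = √(9.81/0.0121) = √810.7 = 28.47 rad/s.
f_n = ω_n/(2π) = 28.47/6.283 = 4.532 Hz.

4.53 Hz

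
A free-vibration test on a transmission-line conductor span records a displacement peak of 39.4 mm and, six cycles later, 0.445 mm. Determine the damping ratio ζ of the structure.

0.118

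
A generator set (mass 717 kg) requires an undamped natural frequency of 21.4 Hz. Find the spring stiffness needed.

13000000 N/m

ω_n = 2πf_n = 2π × 21.4 = 134.5 rad/s.
k = m·ω_n² = 717 × 134.5² = 717 × 18080 = 12960000 N/m.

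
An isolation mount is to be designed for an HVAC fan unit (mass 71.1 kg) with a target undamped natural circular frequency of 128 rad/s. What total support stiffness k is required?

k = m·ω_n² = 71.1 × 128.0² = 71.1 × 16380 = 1165000 N/m.

1160000 N/m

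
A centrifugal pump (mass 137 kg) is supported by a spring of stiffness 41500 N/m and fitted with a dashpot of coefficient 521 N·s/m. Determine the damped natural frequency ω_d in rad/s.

17.3 rad/s

ω_n = √(k/m) = √(41500/137) = 17.40 rad/s.
Critical damping c_c = 2√(k·m) = 2√(41500 × 137) = 4769 N·s/m, so ζ = c/c_c = 521/4769 = 0.1093.
ω_d = ω_n√(1 − ζ²) = 17.40 × √(1 − 0.0119) = 17.30 rad/s.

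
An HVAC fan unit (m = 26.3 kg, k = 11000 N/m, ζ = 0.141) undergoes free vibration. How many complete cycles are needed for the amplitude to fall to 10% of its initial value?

3 cycles

Logarithmic decrement δ = 2πζ/√(1 − ζ²) = 2π × 0.1410/√(1 − 0.0199) = 0.8949.
x_n/x₀ = e^(−nδ) ≤ 0.1; take ln: n ≥ ln(1/0.1)/δ = 2.303/0.8949 = 2.573.
So 3 complete cycles are required.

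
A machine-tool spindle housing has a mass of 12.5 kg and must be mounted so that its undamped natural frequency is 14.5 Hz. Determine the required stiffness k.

ω_n = 2πf_n = 2π × 14.5 = 91.11 rad/s.
k = m·ω_n² = 12.5 × 91.11² = 12.5 × 8300 = 103800 N/m.

104000 N/m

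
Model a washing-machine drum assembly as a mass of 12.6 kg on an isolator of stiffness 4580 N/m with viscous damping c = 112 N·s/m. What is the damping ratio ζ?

ω_n = √(k/m) = √(4580/12.6) = 19.07 rad/s.
Critical damping c_c = 2√(k·m) = 2√(4580 × 12.6) = 480.4 N·s/m, so ζ = c/c_c = 112/480.4 = 0.2331.

0.233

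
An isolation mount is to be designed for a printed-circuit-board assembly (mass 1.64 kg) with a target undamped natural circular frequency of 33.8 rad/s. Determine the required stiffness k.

1870 N/m

k = m·ω_n² = 1.64 × 33.80² = 1.64 × 1142 = 1874 N/m.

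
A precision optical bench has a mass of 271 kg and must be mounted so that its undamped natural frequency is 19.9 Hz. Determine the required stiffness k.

ω_n = 2πf_n = 2π × 19.9 = 125.0 rad/s.
k = m·ω_n² = 271 × 125.0² = 271 × 15630 = 4237000 N/m.

4240000 N/m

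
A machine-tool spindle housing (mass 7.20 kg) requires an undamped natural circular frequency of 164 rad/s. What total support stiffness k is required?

194000 N/m

k = m·ω_n² = 7.20 × 164.0² = 7.20 × 26900 = 193700 N/m.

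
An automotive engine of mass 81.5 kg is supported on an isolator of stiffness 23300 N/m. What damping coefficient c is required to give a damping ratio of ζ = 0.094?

c_c = 2√(k·m) = 2√(23300 × 81.5) = 2756 N·s/m.
c = ζ·c_c = 0.094 × 2756 = 259.1 N·s/m.

259 N·s/m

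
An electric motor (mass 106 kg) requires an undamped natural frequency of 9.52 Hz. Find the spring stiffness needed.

ω_n = 2πf_n = 2π × 9.52 = 59.82 rad/s.
k = m·ω_n² = 106 × 59.82² = 106 × 3578 = 379300 N/m.

379000 N/m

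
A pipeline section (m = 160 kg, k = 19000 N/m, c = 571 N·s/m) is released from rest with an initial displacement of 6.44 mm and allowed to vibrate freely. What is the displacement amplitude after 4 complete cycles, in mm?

ζ = c/(2√(km)) = 571/(2√(19000 × 160)) = 571/3487 = 0.1637.
Logarithmic decrement δ = 2πζ/√(1 − ζ²) = 2π × 0.1637/√(1 − 0.0268) = 1.043.
After n cycles, x_n/x₀ = e^(−nδ), so x_4 = 6.44 × e^(−4 × 1.043) = 6.44 × 0.01543 = 0.09935 mm.

0.0993 mm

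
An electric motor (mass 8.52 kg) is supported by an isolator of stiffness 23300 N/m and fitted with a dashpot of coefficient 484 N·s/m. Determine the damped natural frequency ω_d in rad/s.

43.9 rad/s

ω_n = √(k/m) = √(23300/8.52) = 52.29 rad/s.
Critical damping c_c = 2√(k·m) = 2√(23300 × 8.52) = 891.1 N·s/m, so ζ = c/c_c = 484/891.1 = 0.5431.
ω_d = ω_n√(1 − ζ²) = 52.29 × √(1 − 0.295) = 43.91 rad/s.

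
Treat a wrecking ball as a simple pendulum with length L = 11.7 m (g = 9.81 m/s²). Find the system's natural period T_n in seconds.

For a simple pendulum ω_n = √(g/L) = √(9.81/11.7) = √0.8385 = 0.9157 rad/s.
T_n = 2π/ω_n = 6.283/0.9157 = 6.862 s.

6.86 s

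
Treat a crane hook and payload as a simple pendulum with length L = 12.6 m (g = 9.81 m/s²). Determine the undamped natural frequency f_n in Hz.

0.140 Hz

For a simple pendulum ω_n = √(g/L) = √(9.81/12.6) = √0.7786 = 0.8824 rad/s.
f_n = ω_n/(2π) = 0.8824/6.283 = 0.1404 Hz.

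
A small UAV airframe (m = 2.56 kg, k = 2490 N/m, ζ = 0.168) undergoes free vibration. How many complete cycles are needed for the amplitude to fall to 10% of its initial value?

Logarithmic decrement δ = 2πζ/√(1 − ζ²) = 2π × 0.1680/√(1 − 0.0282) = 1.071.
x_n/x₀ = e^(−nδ) ≤ 0.1; take ln: n ≥ ln(1/0.1)/δ = 2.303/1.071 = 2.150.
So 3 complete cycles are required.

3 cycles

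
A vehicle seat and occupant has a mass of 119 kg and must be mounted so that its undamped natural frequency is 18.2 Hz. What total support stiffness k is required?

1560000 N/m

ω_n = 2πf_n = 2π × 18.2 = 114.4 rad/s.
k = m·ω_n² = 119 × 114.4² = 119 × 13080 = 1556000 N/m.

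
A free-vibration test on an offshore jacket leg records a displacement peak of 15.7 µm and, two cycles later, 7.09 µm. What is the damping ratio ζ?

0.0631

Logarithmic decrement δ = (1/n)·ln(x₀/x_n) = (1/2)·ln(15.7/7.09) = (1/2)·ln(2.214) = 0.3975.
ζ = δ/√(4π² + δ²) = 0.3975/√(39.48 + 0.158) = 0.3975/6.296 = 0.06314.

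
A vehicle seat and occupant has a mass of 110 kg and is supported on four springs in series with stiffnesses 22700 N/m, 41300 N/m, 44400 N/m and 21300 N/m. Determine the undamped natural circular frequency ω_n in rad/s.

8.12 rad/s

Series springs: 1/k_eq = 1/22700 + 1/41300 + 1/44400 + 1/21300 = 0.0001377, so k_eq = 7260 N/m.
ω_n = √(k_eq/m) = √(7260/110) = √66.00 = 8.124 rad/s.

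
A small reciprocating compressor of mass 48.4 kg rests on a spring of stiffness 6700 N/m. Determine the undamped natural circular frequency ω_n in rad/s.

ω_n = √(k/m) = √(6700/48.4) = √138.4 = 11.77 rad/s.

11.8 rad/s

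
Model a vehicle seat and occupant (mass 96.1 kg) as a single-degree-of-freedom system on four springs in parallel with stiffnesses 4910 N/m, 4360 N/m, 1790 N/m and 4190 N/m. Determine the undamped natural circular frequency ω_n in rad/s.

12.6 rad/s

Parallel springs add: k_eq = 4910 + 4360 + 1790 + 4190 = 15250 N/m.
ω_n = √(k_eq/m) = √(15250/96.1) = √158.7 = 12.60 rad/s.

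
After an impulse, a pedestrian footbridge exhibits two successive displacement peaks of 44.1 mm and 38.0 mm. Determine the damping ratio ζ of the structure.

0.0237

Logarithmic decrement δ = (1/n)·ln(x₀/x_n) = (1/1)·ln(44.1/38.0) = (1/1)·ln(1.161) = 0.1489.
ζ = δ/√(4π² + δ²) = 0.1489/√(39.48 + 0.0222) = 0.1489/6.285 = 0.02369.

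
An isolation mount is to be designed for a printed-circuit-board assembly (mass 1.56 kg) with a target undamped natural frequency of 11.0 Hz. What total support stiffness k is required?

7450 N/m

ω_n = 2πf_n = 2π × 11.0 = 69.12 rad/s.
k = m·ω_n² = 1.56 × 69.12² = 1.56 × 4777 = 7452 N/m.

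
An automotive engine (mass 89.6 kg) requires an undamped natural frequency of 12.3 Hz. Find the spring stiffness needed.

ω_n = 2πf_n = 2π × 12.3 = 77.28 rad/s.
k = m·ω_n² = 89.6 × 77.28² = 89.6 × 5973 = 535200 N/m.

535000 N/m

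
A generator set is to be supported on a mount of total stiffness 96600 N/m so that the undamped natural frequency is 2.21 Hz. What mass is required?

ω_n = 2πf_n = 2π × 2.21 = 13.89 rad/s.
m = k/ω_n² = 96600/13.89² = 96600/192.8 = 501.0 kg.

501 kg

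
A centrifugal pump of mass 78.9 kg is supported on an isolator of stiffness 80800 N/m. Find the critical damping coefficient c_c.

5050 N·s/m

c_c = 2√(k·m) = 2√(80800 × 78.9) = 2 × 2525 = 5050 N·s/m.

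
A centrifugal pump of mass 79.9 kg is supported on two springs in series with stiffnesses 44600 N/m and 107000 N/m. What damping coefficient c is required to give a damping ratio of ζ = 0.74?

2350 N·s/m

Series springs: 1/k_eq = 1/44600 + 1/107000 = 3.177×10^-5, so k_eq = 31480 N/m.
c_c = 2√(k_eq·m) = 2√(31480 × 79.9) = 3172 N·s/m.
c = ζ·c_c = 0.74 × 3172 = 2347 N·s/m.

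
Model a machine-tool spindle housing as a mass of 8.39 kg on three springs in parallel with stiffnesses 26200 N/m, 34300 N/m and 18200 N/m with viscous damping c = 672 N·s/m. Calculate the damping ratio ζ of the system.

0.413

Parallel springs add: k_eq = 26200 + 34300 + 18200 = 78700 N/m.
ω_n = √(k_eq/m) = √(78700/8.39) = 96.85 rad/s.
Critical damping c_c = 2√(k_eq·m) = 2√(78700 × 8.39) = 1625 N·s/m, so ζ = c/c_c = 672/1625 = 0.4135.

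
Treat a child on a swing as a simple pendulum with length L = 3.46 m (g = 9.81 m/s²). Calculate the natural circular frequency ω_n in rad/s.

1.68 rad/s

For a simple pendulum ω_n = √(g/L) = √(9.81/3.46) = √2.835 = 1.684 rad/s.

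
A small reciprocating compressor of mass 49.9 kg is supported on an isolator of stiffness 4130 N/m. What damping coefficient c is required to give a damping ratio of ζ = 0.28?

c_c = 2√(k·m) = 2√(4130 × 49.9) = 907.9 N·s/m.
c = ζ·c_c = 0.28 × 907.9 = 254.2 N·s/m.

254 N·s/m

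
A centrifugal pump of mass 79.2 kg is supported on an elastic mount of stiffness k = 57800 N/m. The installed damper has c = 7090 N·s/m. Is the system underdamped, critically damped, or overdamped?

overdamped

c_c = 2√(k·m) = 4279 N·s/m; ζ = c/c_c = 7090/4279 = 1.66.
Since ζ > 1 the system is overdamped.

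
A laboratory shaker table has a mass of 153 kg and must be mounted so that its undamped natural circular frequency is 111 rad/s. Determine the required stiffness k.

1890000 N/m

k = m·ω_n² = 153 × 111.0² = 153 × 12320 = 1885000 N/m.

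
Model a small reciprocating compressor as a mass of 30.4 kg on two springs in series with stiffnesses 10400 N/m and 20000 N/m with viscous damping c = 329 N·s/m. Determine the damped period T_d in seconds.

0.449 s

Series springs: 1/k_eq = 1/10400 + 1/20000 = 0.0001462, so k_eq = 6842 N/m.
ω_n = √(k_eq/m) = √(6842/30.4) = 15.00 rad/s.
Critical damping c_c = 2√(k_eq·m) = 2√(6842 × 30.4) = 912.1 N·s/m, so ζ = c/c_c = 329/912.1 = 0.3607.
ω_d = ω_n√(1 − ζ²) = 15.00 × √(1 − 0.130) = 13.99 rad/s.
T_d = 2π/ω_d = 0.4490 s.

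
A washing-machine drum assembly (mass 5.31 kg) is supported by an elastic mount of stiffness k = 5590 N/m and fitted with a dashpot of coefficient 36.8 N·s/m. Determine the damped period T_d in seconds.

0.195 s

ω_n = √(k/m) = √(5590/5.31) = 32.45 rad/s.
Critical damping c_c = 2√(k·m) = 2√(5590 × 5.31) = 344.6 N·s/m, so ζ = c/c_c = 36.8/344.6 = 0.1068.
ω_d = ω_n√(1 − ζ²) = 32.45 × √(1 − 0.0114) = 32.26 rad/s.
T_d = 2π/ω_d = 0.1948 s.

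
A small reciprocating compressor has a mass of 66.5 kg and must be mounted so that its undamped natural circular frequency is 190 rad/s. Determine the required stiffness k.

k = m·ω_n² = 66.5 × 190.0² = 66.5 × 36100 = 2401000 N/m.

2400000 N/m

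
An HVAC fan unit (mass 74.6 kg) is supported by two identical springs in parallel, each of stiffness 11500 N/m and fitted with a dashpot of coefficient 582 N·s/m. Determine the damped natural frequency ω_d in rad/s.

Parallel springs add: k_eq = 2 × 11500 = 23000 N/m.
ω_n = √(k_eq/m) = √(23000/74.6) = 17.56 rad/s.
Critical damping c_c = 2√(k_eq·m) = 2√(23000 × 74.6) = 2620 N·s/m, so ζ = c/c_c = 582/2620 = 0.2222.
ω_d = ω_n√(1 − ζ²) = 17.56 × √(1 − 0.0494) = 17.12 rad/s.

17.1 rad/s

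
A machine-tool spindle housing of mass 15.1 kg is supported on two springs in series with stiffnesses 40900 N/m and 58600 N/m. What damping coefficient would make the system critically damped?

Series springs: 1/k_eq = 1/40900 + 1/58600 = 4.151×10^-5, so k_eq = 24090 N/m.
c_c = 2√(k_eq·m) = 2√(24090 × 15.1) = 2 × 603.1 = 1206 N·s/m.

1210 N·s/m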